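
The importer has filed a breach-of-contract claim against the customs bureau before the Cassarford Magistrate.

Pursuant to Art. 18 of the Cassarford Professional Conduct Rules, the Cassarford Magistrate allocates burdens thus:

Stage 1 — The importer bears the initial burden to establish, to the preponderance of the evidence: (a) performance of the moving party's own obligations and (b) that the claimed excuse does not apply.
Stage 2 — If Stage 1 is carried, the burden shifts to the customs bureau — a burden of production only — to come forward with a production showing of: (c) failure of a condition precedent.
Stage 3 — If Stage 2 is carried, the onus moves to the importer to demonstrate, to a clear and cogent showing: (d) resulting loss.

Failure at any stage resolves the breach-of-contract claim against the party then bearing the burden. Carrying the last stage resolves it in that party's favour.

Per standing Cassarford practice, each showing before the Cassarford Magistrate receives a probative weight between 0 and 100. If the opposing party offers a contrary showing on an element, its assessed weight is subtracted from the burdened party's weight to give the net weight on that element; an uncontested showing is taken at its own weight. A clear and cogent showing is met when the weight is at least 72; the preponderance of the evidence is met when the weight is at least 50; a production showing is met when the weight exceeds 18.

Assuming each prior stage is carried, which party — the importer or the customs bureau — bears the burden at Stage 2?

Stage 2's rule assigns the burden to the customs bureau (to a production showing).

customs bureau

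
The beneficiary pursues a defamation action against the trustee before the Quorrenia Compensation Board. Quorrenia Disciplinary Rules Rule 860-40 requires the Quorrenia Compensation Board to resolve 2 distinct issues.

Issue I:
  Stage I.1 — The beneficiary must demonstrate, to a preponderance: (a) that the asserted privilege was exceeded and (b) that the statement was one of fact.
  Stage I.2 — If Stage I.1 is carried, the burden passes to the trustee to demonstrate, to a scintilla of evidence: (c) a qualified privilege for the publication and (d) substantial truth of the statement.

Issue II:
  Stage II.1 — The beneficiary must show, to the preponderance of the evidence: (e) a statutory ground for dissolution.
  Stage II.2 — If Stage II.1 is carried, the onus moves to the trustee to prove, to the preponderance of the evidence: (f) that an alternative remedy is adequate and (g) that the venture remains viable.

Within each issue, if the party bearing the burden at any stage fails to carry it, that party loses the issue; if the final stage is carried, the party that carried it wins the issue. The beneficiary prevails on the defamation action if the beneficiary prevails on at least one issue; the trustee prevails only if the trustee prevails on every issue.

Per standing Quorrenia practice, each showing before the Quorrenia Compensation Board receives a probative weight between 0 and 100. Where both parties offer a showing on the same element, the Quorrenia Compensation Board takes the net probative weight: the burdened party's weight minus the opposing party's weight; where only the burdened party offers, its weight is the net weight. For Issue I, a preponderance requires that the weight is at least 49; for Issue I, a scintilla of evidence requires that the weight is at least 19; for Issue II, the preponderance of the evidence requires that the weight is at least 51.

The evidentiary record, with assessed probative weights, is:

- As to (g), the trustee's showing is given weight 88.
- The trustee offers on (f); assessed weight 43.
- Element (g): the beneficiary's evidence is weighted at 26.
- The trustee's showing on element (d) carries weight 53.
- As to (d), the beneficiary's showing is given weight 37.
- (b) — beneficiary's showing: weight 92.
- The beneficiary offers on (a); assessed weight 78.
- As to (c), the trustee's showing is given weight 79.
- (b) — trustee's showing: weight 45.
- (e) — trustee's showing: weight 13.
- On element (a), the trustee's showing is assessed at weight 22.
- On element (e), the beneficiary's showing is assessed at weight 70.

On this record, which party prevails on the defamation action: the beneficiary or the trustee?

beneficiary

— Issue I —
At Stage I.1 the beneficiary must meet a preponderance (weight is at least 49): on (a) the weight is 78 less the opposing 22 gives net 56, which does reach 49, so (a) meets the standard; on (b) the weight is 92 less the opposing 45 gives net 47, < 49, so (b) does not meet the standard.
  The beneficiary does not carry Stage I.1.
The analysis ends at Stage I.1; the trustee prevails on this issue.
— Issue II —
Stage II.1 (beneficiary, the preponderance of the evidence, weight is at least 51): (e) net 70−13=57 ≥ 51 — meets.
  Stage II.1 is satisfied; the onus moves to the trustee.
Stage II.2 (trustee, the preponderance of the evidence, weight is at least 51): (f) 43 < 51 — fails; (g) net 88−26=62 ≥ 51 — meets.
  Stage II.2 not carried; the trustee fails its burden.
The beneficiary prevails on this issue.
Per-issue: Issue I → trustee; Issue II → beneficiary. The beneficiary must prevail on at least one issue; overall, the beneficiary prevails.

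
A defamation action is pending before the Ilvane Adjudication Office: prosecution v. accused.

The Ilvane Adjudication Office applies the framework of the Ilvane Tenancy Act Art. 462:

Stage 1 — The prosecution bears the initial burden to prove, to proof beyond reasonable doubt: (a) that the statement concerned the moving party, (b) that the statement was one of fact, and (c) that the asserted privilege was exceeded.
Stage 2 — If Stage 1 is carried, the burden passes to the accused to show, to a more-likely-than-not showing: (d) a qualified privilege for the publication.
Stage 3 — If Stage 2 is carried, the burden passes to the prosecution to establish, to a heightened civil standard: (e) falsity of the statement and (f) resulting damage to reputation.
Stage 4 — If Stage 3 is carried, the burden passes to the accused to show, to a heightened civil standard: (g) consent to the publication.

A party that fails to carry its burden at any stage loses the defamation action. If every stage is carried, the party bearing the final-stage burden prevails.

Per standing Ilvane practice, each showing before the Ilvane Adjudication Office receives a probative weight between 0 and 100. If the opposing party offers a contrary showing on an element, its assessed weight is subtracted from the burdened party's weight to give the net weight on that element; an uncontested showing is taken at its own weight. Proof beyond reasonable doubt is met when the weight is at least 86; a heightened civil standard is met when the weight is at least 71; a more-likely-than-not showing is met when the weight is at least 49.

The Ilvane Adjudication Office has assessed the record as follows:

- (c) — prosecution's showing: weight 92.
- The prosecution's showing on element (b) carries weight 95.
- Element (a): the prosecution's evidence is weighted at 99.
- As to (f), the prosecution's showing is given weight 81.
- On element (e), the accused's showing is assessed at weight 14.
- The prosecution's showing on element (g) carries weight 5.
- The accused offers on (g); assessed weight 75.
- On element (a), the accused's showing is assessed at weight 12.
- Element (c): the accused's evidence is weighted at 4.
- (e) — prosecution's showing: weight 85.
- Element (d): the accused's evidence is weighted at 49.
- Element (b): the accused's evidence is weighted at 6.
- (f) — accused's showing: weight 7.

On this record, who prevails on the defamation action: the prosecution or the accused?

At Stage 1 the prosecution must meet proof beyond reasonable doubt (weight is at least 86): on (a) the weight is 99 less the opposing 12 gives net 87, which does reach 86, so (a) meets the standard; on (b) the weight is 95 less the opposing 6 gives net 89, which does reach 86, so (b) meets the standard; on (c) the weight is 92 less the opposing 4 gives net 88, ≥ 86, so (c) meets the standard.
  All elements met. The burden passes to the accused.
At Stage 2 the accused must meet a more-likely-than-not showing (weight is at least 49): on (d) the weight is 49, ≥ 49, so (d) meets the standard.
  Stage 2 is satisfied; the onus moves to the prosecution.
At Stage 3 the prosecution must meet a heightened civil standard (weight is at least 71): on (e) the weight is 85 less the opposing 14 gives net 71, which does reach 71, so (e) meets the standard; on (f) the weight is 81 less the opposing 7 gives net 74, ≥ 71, so (f) meets the standard.
  The prosecution carries Stage 3; the accused now bears the burden.
At Stage 4 the accused must meet a heightened civil standard (weight is at least 71): on (g) the weight is 75 less the opposing 5 gives net 70, < 71, so (g) does not meet the standard.
  The accused does not carry Stage 4.
The analysis ends at Stage 4; the prosecution prevails.

prosecution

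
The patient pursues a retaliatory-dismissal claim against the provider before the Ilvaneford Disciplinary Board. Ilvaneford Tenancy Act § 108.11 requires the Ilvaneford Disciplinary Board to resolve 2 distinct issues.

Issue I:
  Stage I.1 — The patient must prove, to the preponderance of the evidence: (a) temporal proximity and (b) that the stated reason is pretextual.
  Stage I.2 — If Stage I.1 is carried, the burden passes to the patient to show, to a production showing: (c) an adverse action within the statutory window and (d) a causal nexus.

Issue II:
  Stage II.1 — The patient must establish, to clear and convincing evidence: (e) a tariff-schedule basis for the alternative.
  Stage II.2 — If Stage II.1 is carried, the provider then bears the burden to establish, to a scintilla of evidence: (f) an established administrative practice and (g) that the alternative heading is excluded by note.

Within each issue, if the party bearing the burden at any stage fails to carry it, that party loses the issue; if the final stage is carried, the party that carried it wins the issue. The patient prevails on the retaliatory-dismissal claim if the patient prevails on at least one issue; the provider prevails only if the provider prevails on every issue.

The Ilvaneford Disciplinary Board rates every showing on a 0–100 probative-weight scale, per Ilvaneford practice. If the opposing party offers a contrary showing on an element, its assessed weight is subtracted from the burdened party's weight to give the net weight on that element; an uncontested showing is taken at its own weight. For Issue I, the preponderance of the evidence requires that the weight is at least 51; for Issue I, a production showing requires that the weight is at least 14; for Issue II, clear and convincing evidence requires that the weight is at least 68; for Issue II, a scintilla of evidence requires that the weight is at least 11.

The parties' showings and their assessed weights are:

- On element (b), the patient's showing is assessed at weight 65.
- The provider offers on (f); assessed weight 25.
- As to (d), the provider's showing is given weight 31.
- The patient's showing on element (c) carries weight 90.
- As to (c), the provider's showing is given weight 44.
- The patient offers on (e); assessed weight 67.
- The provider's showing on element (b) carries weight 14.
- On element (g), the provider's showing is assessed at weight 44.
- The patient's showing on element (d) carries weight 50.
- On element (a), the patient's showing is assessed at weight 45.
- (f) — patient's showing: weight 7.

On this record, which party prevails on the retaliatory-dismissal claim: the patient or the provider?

— Issue I —
Stage I.1 — burden on patient; standard: the preponderance of the evidence (weight is at least 51).
    (a): 45 < 51 [not met]
    (b): 65 − 14 = 51 ≥ 51 [met]
  Stage I.1 not carried; the patient fails its burden.
So the provider prevails on this issue.
— Issue II —
Stage II.1 (patient, clear and convincing evidence, weight is at least 68): (e) 67 < 68 — fails.
  The patient does not carry Stage II.1.
So the provider prevails on this issue.
Per-issue: Issue I → provider; Issue II → provider. The patient must prevail on at least one issue; overall, the provider prevails.

provider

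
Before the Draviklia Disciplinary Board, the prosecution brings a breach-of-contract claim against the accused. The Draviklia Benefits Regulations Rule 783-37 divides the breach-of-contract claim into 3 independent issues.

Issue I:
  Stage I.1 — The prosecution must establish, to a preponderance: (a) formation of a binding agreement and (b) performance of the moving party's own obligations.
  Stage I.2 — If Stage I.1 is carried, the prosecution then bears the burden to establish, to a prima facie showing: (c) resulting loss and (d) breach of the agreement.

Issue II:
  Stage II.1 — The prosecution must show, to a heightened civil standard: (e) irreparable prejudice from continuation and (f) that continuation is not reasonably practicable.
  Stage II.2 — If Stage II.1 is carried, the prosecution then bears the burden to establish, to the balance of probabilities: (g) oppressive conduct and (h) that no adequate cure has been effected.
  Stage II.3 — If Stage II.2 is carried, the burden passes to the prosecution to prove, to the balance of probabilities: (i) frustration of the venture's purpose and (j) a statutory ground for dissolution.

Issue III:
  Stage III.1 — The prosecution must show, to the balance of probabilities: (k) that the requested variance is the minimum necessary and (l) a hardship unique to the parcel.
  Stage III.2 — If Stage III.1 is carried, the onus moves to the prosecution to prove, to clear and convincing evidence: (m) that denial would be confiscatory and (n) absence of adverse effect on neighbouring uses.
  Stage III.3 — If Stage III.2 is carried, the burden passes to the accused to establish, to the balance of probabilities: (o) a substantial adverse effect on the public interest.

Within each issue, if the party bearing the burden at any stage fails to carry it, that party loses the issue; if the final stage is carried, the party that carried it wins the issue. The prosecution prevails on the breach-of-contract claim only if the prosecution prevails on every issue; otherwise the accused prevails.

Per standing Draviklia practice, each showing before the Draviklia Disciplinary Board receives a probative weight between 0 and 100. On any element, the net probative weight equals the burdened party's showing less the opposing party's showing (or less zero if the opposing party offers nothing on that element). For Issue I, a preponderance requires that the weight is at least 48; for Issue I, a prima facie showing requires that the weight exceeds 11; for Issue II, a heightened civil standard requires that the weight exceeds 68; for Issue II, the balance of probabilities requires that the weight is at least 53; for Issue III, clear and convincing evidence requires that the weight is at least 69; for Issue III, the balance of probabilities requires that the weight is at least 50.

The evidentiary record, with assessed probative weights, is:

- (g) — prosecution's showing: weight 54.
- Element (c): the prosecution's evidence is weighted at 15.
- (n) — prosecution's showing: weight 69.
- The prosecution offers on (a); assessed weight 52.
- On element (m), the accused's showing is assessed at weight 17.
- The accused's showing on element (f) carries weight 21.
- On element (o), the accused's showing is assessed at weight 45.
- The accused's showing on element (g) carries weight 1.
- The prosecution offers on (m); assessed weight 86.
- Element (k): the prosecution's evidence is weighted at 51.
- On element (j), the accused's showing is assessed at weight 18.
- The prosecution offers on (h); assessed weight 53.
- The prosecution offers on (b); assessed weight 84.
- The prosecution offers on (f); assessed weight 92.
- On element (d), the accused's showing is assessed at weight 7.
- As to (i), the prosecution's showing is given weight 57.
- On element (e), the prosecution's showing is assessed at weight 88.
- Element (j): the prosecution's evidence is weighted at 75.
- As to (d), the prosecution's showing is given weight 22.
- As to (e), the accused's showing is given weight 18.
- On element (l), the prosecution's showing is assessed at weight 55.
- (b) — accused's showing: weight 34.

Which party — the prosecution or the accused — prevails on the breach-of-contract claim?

prosecution

— Issue I —
Stage I.1 (prosecution, a preponderance, weight is at least 48): (a) 52 ≥ 48 — meets; (b) net 84−34=50 ≥ 48 — meets.
  Stage I.1 is satisfied; the prosecution continues to bear the burden.
Stage I.2 (prosecution, a prima facie showing, weight exceeds 11): (c) 15 > 11 — meets; (d) net 22−7=15 > 11 — meets.
  Stage I.2 carried; the final stage is satisfied.
With every stage satisfied, the prosecution prevails on this issue.
— Issue II —
Stage II.1 — burden on prosecution; standard: a heightened civil standard (weight exceeds 68).
    (e): 88 − 18 = 70 > 68 [met]
    (f): 92 − 21 = 71 > 68 [met]
  Stage II.1 carried; the burden remains with the prosecution.
Stage II.2 — burden on prosecution; standard: the balance of probabilities (weight is at least 53).
    (g): 54 − 1 = 53 ≥ 53 [met]
    (h): 53 ≥ 53 [met]
  Stage II.2 carried; the burden remains with the prosecution.
Stage II.3 — burden on prosecution; standard: the balance of probabilities (weight is at least 53).
    (i): 57 ≥ 53 [met]
    (j): 75 − 18 = 57 ≥ 53 [met]
  Stage II.3 carried; the final stage is satisfied.
All stages carried — the prosecution prevails on this issue.
— Issue III —
Stage III.1 (prosecution, the balance of probabilities, weight is at least 50): (k) 51 ≥ 50 — meets; (l) 55 ≥ 50 — meets.
  All elements met. The prosecution retains the burden for Stage III.2.
Stage III.2 (prosecution, clear and convincing evidence, weight is at least 69): (m) net 86−17=69 ≥ 69 — meets; (n) 69 ≥ 69 — meets.
  Stage III.2 is satisfied; the onus moves to the accused.
Stage III.3 (accused, the balance of probabilities, weight is at least 50): (o) 45 < 50 — fails.
  Stage III.3 not carried; the accused fails its burden.
The prosecution prevails on this issue.
Per-issue: Issue I → prosecution; Issue II → prosecution; Issue III → prosecution. The prosecution must prevail on every issue; overall, the prosecution prevails.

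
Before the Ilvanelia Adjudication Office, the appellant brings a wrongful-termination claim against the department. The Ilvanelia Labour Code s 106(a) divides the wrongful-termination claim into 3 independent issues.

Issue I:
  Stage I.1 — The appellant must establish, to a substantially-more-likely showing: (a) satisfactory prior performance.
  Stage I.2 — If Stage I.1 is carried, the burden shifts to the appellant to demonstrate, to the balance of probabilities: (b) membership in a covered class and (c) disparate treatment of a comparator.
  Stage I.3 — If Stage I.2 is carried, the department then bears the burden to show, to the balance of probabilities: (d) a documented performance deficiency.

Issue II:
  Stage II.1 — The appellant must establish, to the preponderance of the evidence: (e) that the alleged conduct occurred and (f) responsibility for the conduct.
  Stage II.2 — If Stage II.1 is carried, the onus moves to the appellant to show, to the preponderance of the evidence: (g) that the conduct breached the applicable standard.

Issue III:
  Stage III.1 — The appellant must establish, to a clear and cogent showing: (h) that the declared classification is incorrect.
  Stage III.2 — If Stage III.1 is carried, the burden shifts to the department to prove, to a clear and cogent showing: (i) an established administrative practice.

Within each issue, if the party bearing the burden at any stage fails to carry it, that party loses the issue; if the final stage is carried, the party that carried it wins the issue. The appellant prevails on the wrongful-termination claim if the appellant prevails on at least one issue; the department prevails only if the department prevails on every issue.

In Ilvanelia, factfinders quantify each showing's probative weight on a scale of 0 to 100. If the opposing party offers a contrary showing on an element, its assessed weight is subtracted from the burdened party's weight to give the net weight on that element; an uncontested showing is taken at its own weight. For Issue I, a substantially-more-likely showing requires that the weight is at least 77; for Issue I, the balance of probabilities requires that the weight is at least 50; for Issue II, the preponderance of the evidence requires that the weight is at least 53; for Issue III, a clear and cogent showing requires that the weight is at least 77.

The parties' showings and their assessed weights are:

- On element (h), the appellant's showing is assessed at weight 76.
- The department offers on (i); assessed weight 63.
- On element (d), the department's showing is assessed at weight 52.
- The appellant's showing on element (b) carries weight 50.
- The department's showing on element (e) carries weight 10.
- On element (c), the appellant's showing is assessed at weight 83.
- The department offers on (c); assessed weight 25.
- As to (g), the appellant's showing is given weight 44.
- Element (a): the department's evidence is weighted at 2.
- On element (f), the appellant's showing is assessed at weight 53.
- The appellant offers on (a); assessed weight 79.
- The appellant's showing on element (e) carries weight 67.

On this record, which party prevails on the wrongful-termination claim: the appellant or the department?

department

— Issue I —
Stage I.1 (appellant, a substantially-more-likely showing, weight is at least 77): (a) net 79−2=77 ≥ 77 — meets.
  Stage I.1 is satisfied; the appellant continues to bear the burden.
Stage I.2 (appellant, the balance of probabilities, weight is at least 50): (b) 50 ≥ 50 — meets; (c) net 83−25=58 ≥ 50 — meets.
  All elements met. The burden passes to the department.
Stage I.3 (department, the balance of probabilities, weight is at least 50): (d) 52 ≥ 50 — meets.
  The department carries the last stage.
Every stage carried; the department prevails on this issue.
— Issue II —
At Stage II.1 the appellant must meet the preponderance of the evidence (weight is at least 53): on (e) the weight is 67 less the opposing 10 gives net 57, which does reach 53, so (e) meets the standard; on (f) the weight is 53, which does reach 53, so (f) meets the standard.
  Stage II.1 is satisfied; the appellant continues to bear the burden.
At Stage II.2 the appellant must meet the preponderance of the evidence (weight is at least 53): on (g) the weight is 44, < 53, so (g) does not meet the standard.
  The appellant does not carry Stage II.2.
The analysis ends at Stage II.2; the department prevails on this issue.
— Issue III —
Stage III.1 — burden on appellant; standard: a clear and cogent showing (weight is at least 77).
    (h): 76 < 77 [not met]
  The appellant does not carry Stage III.1.
The analysis ends at Stage III.1; the department prevails on this issue.
Per-issue: Issue I → department; Issue II → department; Issue III → department. The appellant must prevail on at least one issue; overall, the department prevails.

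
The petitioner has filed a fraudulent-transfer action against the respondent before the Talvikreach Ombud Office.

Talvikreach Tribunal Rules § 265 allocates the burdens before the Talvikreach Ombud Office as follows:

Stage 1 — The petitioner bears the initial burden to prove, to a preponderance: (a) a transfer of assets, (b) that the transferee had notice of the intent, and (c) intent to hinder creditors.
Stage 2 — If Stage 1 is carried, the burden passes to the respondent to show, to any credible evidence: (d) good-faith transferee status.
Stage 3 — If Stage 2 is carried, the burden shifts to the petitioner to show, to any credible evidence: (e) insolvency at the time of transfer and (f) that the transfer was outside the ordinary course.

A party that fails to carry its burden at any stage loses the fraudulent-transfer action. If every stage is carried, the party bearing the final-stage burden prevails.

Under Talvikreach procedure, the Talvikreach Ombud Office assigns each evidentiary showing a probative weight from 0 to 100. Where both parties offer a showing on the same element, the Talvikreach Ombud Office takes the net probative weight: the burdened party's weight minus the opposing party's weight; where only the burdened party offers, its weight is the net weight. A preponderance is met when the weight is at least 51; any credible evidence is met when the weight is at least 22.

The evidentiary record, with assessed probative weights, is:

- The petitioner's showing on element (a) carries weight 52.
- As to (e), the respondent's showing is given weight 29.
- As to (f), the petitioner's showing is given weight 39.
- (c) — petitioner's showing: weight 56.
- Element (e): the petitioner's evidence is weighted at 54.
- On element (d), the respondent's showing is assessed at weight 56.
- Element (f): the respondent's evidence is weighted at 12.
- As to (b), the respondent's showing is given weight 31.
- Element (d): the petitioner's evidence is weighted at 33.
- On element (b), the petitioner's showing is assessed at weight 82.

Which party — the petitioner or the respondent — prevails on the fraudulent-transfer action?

petitioner

At Stage 1 the petitioner must meet a preponderance (weight is at least 51): on (a) the weight is 52, which does reach 51, so (a) meets the standard; on (b) the weight is 82 less the opposing 31 gives net 51, which does reach 51, so (b) meets the standard; on (c) the weight is 56, ≥ 51, so (c) meets the standard.
  All elements met. The burden passes to the respondent.
At Stage 2 the respondent must meet any credible evidence (weight is at least 22): on (d) the weight is 56 less the opposing 33 gives net 23, ≥ 22, so (d) meets the standard.
  Stage 2 is satisfied; the onus moves to the petitioner.
At Stage 3 the petitioner must meet any credible evidence (weight is at least 22): on (e) the weight is 54 less the opposing 29 gives net 25, which does reach 22, so (e) meets the standard; on (f) the weight is 39 less the opposing 12 gives net 27, ≥ 22, so (f) meets the standard.
  Stage 3 carried; the final stage is satisfied.
With every stage satisfied, the petitioner prevails.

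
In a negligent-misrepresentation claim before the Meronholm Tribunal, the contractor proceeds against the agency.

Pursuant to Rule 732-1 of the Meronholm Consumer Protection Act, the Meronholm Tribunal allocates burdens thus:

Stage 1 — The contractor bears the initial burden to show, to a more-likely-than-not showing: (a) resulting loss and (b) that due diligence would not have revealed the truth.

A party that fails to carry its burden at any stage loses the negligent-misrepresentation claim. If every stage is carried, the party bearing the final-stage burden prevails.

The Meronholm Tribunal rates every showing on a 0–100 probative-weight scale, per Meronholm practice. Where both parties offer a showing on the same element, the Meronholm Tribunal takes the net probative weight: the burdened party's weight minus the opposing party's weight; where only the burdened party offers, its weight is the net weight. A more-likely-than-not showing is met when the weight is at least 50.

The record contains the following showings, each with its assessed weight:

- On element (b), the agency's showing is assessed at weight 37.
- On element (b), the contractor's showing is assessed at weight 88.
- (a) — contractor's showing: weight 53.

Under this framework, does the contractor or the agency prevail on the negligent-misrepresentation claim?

At Stage 1 the contractor must meet a more-likely-than-not showing (weight is at least 50): on (a) the weight is 53, which does reach 50, so (a) meets the standard; on (b) the weight is 88 less the opposing 37 gives net 51, ≥ 50, so (b) meets the standard.
  The contractor carries the last stage.
Every stage carried; the contractor prevails.

contractor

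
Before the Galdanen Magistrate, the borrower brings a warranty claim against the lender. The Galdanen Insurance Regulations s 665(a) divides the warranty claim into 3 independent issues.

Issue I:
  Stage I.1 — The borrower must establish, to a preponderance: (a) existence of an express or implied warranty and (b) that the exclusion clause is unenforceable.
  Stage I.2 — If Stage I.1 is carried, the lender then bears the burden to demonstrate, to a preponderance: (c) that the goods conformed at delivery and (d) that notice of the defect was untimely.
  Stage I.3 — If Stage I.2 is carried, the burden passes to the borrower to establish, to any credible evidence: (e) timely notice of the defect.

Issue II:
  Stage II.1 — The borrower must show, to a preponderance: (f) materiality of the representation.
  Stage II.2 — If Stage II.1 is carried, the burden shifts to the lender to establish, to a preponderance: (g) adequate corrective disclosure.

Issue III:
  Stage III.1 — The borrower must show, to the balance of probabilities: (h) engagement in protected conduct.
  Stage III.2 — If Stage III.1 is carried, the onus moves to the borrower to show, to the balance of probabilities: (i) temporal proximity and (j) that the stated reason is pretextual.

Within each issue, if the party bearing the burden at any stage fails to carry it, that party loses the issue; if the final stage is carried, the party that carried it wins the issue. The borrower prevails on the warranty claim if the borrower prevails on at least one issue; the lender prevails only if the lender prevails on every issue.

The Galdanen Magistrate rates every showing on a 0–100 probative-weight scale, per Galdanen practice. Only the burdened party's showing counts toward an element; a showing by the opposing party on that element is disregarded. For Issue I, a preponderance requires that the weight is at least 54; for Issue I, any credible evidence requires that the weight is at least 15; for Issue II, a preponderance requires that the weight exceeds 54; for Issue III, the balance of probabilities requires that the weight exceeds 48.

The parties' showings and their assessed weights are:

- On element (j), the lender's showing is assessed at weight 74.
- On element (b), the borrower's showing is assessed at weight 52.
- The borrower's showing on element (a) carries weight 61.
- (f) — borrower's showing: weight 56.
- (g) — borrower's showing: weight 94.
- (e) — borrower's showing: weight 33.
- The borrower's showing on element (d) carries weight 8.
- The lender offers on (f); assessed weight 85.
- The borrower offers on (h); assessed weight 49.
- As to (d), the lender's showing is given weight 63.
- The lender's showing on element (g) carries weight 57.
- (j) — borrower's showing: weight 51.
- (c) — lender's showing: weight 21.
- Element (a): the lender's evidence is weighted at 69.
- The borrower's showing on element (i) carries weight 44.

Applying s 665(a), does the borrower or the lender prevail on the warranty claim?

— Issue I —
Stage I.1 — burden on borrower; standard: a preponderance (weight is at least 54).
    (a): 61 (lender's 69 disregarded) ≥ 54 [met]
    (b): 52 < 54 [not met]
  The borrower does not carry Stage I.1.
The lender prevails on this issue.
— Issue II —
Stage II.1 — burden on borrower; standard: a preponderance (weight exceeds 54).
    (f): 56 (lender's 85 disregarded) > 54 [met]
  Stage II.1 carried; the burden shifts to the lender.
Stage II.2 — burden on lender; standard: a preponderance (weight exceeds 54).
    (g): 57 (borrower's 94 disregarded) > 54 [met]
  The lender carries the last stage.
All stages carried — the lender prevails on this issue.
— Issue III —
At Stage III.1 the borrower must meet the balance of probabilities (weight exceeds 48): on (h) the weight is 49, which does exceed 48, so (h) meets the standard.
  Stage III.1 is satisfied; the borrower continues to bear the burden.
At Stage III.2 the borrower must meet the balance of probabilities (weight exceeds 48): on (i) the weight is 44, ≤ 48, so (i) does not meet the standard; on (j) the weight is 51 (the lender's 74 is given no effect), > 48, so (j) meets the standard.
  The borrower does not carry Stage III.2.
The analysis ends at Stage III.2; the lender prevails on this issue.
Per-issue: Issue I → lender; Issue II → lender; Issue III → lender. The borrower must prevail on at least one issue; overall, the lender prevails.

lender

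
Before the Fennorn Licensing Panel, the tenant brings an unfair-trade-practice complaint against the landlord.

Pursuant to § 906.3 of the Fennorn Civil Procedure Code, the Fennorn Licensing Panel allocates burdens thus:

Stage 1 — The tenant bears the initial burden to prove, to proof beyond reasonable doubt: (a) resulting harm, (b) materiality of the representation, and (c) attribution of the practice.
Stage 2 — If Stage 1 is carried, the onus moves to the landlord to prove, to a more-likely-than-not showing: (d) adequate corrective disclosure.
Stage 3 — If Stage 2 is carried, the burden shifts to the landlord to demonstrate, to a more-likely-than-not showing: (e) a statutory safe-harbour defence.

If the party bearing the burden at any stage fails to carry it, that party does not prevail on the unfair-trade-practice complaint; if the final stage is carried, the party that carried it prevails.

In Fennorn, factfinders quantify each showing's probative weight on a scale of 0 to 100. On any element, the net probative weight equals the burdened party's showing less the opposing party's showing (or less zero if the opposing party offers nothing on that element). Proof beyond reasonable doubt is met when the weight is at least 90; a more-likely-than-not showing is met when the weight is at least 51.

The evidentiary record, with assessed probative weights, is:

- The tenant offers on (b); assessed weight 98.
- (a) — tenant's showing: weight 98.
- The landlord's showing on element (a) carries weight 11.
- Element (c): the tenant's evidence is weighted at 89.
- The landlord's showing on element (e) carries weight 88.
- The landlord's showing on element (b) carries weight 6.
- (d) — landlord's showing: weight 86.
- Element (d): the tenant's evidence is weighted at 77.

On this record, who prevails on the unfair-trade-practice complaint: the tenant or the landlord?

Stage 1 (tenant, proof beyond reasonable doubt, weight is at least 90): (a) net 98−11=87 < 90 — fails; (b) net 98−6=92 ≥ 90 — meets; (c) 89 < 90 — fails.
  Not every element is met, so the tenant fails to carry Stage 1.
So the landlord prevails.

landlord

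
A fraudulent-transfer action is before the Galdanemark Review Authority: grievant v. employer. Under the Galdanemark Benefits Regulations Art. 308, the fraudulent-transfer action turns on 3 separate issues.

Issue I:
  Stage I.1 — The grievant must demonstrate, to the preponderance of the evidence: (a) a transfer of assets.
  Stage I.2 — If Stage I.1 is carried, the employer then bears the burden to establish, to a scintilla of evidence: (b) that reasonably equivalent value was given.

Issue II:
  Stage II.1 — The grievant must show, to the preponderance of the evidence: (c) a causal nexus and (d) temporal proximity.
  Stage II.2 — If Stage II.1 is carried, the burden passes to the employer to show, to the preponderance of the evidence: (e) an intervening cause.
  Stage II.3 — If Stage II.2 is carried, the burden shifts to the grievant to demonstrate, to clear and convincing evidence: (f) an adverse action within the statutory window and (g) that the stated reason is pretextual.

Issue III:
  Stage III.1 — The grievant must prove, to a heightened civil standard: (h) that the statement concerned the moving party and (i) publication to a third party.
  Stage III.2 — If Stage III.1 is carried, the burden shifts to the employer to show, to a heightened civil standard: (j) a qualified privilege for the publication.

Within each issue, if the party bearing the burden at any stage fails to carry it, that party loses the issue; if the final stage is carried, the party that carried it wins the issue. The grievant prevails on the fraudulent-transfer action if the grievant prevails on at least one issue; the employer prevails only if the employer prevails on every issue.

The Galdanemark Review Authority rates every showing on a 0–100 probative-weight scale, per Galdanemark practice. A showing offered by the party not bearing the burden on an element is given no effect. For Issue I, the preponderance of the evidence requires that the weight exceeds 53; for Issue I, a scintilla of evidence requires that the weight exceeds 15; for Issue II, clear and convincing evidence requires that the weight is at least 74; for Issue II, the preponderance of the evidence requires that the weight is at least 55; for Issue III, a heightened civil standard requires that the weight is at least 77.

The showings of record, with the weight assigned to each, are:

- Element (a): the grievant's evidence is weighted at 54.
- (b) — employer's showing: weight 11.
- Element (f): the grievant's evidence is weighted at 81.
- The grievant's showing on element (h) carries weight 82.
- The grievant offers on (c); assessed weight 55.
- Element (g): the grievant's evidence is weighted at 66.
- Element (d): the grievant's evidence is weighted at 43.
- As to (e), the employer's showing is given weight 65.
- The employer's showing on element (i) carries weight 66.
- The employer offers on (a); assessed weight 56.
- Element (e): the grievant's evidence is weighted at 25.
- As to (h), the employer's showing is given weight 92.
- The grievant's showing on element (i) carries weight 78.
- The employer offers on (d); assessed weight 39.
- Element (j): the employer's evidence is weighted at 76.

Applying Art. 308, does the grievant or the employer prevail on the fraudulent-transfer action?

grievant

— Issue I —
At Stage I.1 the grievant must meet the preponderance of the evidence (weight exceeds 53): on (a) the weight is 54 (the employer's 56 is given no effect), which does exceed 53, so (a) meets the standard.
  Stage I.1 carried; the burden shifts to the employer.
At Stage I.2 the employer must meet a scintilla of evidence (weight exceeds 15): on (b) the weight is 11, which does not exceed 15, so (b) does not meet the standard.
  Not every element is met, so the employer fails to carry Stage I.2.
The grievant prevails on this issue.
— Issue II —
Stage II.1 — burden on grievant; standard: the preponderance of the evidence (weight is at least 55).
    (c): 55 ≥ 55 [met]
    (d): 43 (employer's 39 disregarded) < 55 [not met]
  Not every element is met, so the grievant fails to carry Stage II.1.
The analysis ends at Stage II.1; the employer prevails on this issue.
— Issue III —
At Stage III.1 the grievant must meet a heightened civil standard (weight is at least 77): on (h) the weight is 82 (the employer's 92 is given no effect), which does reach 77, so (h) meets the standard; on (i) the weight is 78 (the employer's 66 is given no effect), ≥ 77, so (i) meets the standard.
  The grievant carries Stage III.1; the employer now bears the burden.
At Stage III.2 the employer must meet a heightened civil standard (weight is at least 77): on (j) the weight is 76, which does not reach 77, so (j) does not meet the standard.
  The employer does not carry Stage III.2.
The grievant prevails on this issue.
Per-issue: Issue I → grievant; Issue II → employer; Issue III → grievant. The grievant must prevail on at least one issue; overall, the grievant prevails.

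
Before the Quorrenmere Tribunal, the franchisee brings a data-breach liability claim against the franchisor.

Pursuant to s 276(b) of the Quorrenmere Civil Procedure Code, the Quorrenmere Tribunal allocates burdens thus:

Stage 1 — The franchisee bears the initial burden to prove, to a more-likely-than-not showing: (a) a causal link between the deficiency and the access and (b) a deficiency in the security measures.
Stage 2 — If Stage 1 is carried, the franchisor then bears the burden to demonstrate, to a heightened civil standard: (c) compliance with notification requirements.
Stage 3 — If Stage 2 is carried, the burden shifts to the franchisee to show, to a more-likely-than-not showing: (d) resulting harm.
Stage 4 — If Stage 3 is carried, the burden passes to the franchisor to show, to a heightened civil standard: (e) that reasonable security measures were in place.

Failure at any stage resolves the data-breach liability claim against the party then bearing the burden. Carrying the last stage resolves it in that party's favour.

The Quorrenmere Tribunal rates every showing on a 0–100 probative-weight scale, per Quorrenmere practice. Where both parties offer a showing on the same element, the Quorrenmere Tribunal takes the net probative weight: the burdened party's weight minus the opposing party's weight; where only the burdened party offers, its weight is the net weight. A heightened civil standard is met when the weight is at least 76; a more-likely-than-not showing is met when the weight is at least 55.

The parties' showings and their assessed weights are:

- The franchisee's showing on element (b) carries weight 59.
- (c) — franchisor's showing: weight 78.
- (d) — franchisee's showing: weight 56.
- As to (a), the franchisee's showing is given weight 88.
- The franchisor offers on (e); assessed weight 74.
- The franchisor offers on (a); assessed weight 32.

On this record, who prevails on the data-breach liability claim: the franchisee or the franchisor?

franchisee

Stage 1 — burden on franchisee; standard: a more-likely-than-not showing (weight is at least 55).
    (a): 88 − 32 = 56 ≥ 55 [met]
    (b): 59 ≥ 55 [met]
  The franchisee carries Stage 1; the franchisor now bears the burden.
Stage 2 — burden on franchisor; standard: a heightened civil standard (weight is at least 76).
    (c): 78 ≥ 76 [met]
  Stage 2 is satisfied; the onus moves to the franchisee.
Stage 3 — burden on franchisee; standard: a more-likely-than-not showing (weight is at least 55).
    (d): 56 ≥ 55 [met]
  All elements met. The burden passes to the franchisor.
Stage 4 — burden on franchisor; standard: a heightened civil standard (weight is at least 76).
    (e): 74 < 76 [not met]
  The franchisor does not carry Stage 4.
The franchisee prevails.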